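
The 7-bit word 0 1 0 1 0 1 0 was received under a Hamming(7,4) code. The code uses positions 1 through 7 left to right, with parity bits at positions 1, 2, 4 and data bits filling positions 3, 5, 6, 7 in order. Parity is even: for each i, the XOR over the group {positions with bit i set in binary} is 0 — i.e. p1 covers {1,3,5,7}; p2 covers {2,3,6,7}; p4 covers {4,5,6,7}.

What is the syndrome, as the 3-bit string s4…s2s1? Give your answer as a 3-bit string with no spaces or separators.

000

s1 (pos 1,3,5,7): 0⊕0⊕0⊕0 = 0
s2 (pos 2,3,6,7): 1⊕0⊕1⊕0 = 0
s4 (pos 4,5,6,7): 1⊕0⊕1⊕0 = 0
Syndrome s4…s1 = 000 → no error.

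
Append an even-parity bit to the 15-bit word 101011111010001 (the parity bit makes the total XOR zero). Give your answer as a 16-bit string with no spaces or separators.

XOR of the 15 data bits: 1⊕0⊕1⊕0⊕1⊕1⊕1⊕1⊕1⊕0⊕1⊕0⊕0⊕0⊕1 = 1
Parity bit = 1 (so all 16 bits XOR to 0).

1010111110100011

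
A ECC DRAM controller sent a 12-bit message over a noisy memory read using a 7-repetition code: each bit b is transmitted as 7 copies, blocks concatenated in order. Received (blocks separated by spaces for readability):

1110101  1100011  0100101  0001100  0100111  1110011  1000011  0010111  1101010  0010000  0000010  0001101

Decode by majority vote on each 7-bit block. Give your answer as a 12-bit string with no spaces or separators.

110011011000

Block 1 (1110101): 5 ones → 1
Block 2 (1100011): 4 ones → 1
Block 3 (0100101): 3 ones → 0
Block 4 (0001100): 2 ones → 0
Block 5 (0100111): 4 ones → 1
Block 6 (1110011): 5 ones → 1
Block 7 (1000011): 3 ones → 0
Block 8 (0010111): 4 ones → 1
Block 9 (1101010): 4 ones → 1
Block 10 (0010000): 1 one → 0
Block 11 (0000010): 1 one → 0
Block 12 (0001101): 3 ones → 0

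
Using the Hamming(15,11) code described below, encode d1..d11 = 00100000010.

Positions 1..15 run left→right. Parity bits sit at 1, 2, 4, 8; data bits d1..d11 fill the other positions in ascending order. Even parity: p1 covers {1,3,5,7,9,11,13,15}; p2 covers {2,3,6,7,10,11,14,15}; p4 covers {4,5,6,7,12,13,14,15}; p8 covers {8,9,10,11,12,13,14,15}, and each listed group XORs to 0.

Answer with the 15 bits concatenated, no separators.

000001010000010

Place data at non-parity positions: p1 p2 0 p4 0 1 0 p8 0 0 0 0 0 1 0
p1 (pos 1,3,5,7,9,11,13,15): XOR of data positions = 0⊕0⊕0⊕0⊕0⊕0⊕0 = 0
p2 (pos 2,3,6,7,10,11,14,15): XOR of data positions = 0⊕1⊕0⊕0⊕0⊕1⊕0 = 0
p4 (pos 4,5,6,7,12,13,14,15): XOR of data positions = 0⊕1⊕0⊕0⊕0⊕1⊕0 = 0
p8 (pos 8,9,10,11,12,13,14,15): XOR of data positions = 0⊕0⊕0⊕0⊕0⊕1⊕0 = 1
Codeword: 000001010000010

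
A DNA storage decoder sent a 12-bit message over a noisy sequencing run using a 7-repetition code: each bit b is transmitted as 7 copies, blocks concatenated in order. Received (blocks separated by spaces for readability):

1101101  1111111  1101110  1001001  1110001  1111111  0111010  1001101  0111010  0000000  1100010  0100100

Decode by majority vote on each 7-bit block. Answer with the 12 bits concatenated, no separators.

111011111000

Block 1 (1101101): 5 ones → 1
Block 2 (1111111): 7 ones → 1
Block 3 (1101110): 5 ones → 1
Block 4 (1001001): 3 ones → 0
Block 5 (1110001): 4 ones → 1
Block 6 (1111111): 7 ones → 1
Block 7 (0111010): 4 ones → 1
Block 8 (1001101): 4 ones → 1
Block 9 (0111010): 4 ones → 1
Block 10 (0000000): 0 ones → 0
Block 11 (1100010): 3 ones → 0
Block 12 (0100100): 2 ones → 0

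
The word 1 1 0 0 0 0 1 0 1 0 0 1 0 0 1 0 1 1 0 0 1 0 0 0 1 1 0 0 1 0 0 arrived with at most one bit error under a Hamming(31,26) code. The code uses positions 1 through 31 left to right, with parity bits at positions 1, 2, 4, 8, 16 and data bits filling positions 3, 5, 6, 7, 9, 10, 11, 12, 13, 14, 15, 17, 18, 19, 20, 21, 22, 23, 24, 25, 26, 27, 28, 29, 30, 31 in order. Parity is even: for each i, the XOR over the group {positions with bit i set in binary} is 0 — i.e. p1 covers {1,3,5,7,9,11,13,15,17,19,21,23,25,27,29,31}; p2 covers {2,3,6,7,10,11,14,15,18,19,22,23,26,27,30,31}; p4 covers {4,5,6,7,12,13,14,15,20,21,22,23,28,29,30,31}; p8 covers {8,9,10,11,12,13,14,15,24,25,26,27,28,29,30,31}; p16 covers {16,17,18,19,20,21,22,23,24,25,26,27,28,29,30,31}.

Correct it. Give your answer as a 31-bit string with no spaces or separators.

s1 (pos 1,3,5,7,9,11,13,15,17,19,21,23,25,27,29,31): 1⊕0⊕0⊕1⊕1⊕0⊕0⊕1⊕1⊕0⊕1⊕0⊕1⊕0⊕1⊕0 = 0
s2 (pos 2,3,6,7,10,11,14,15,18,19,22,23,26,27,30,31): 1⊕0⊕0⊕1⊕0⊕0⊕0⊕1⊕1⊕0⊕0⊕0⊕1⊕0⊕0⊕0 = 1
s4 (pos 4,5,6,7,12,13,14,15,20,21,22,23,28,29,30,31): 0⊕0⊕0⊕1⊕1⊕0⊕0⊕1⊕0⊕1⊕0⊕0⊕0⊕1⊕0⊕0 = 1
s8 (pos 8,9,10,11,12,13,14,15,24,25,26,27,28,29,30,31): 0⊕1⊕0⊕0⊕1⊕0⊕0⊕1⊕0⊕1⊕1⊕0⊕0⊕1⊕0⊕0 = 0
s16 (pos 16,17,18,19,20,21,22,23,24,25,26,27,28,29,30,31): 0⊕1⊕1⊕0⊕0⊕1⊕0⊕0⊕0⊕1⊕1⊕0⊕0⊕1⊕0⊕0 = 0
Syndrome s16…s1 = 00110 → error at position 6.
Flip position 6: 1100001010010010110010001100100 → 1100011010010010110010001100100

1100011010010010110010001100100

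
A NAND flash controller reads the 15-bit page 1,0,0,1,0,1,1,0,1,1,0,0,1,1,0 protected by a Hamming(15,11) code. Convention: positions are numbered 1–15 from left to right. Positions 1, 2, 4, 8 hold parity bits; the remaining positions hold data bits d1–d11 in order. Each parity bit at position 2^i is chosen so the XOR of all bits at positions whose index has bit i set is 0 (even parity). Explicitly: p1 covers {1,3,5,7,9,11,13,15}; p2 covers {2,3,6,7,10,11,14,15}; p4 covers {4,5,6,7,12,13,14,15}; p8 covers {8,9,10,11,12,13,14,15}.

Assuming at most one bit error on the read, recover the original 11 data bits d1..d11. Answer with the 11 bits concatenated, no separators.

s1 (pos 1,3,5,7,9,11,13,15): 1⊕0⊕0⊕1⊕1⊕0⊕1⊕0 = 0
s2 (pos 2,3,6,7,10,11,14,15): 0⊕0⊕1⊕1⊕1⊕0⊕1⊕0 = 0
s4 (pos 4,5,6,7,12,13,14,15): 1⊕0⊕1⊕1⊕0⊕1⊕1⊕0 = 1
s8 (pos 8,9,10,11,12,13,14,15): 0⊕1⊕1⊕0⊕0⊕1⊕1⊕0 = 0
Syndrome s8…s1 = 0100 → error at position 4.
Flip position 4: 100101101100110 → 100001101100110
Read data bits from positions 3,5,6,7,9,10,11,12,13,14,15: 00111100110

00111100110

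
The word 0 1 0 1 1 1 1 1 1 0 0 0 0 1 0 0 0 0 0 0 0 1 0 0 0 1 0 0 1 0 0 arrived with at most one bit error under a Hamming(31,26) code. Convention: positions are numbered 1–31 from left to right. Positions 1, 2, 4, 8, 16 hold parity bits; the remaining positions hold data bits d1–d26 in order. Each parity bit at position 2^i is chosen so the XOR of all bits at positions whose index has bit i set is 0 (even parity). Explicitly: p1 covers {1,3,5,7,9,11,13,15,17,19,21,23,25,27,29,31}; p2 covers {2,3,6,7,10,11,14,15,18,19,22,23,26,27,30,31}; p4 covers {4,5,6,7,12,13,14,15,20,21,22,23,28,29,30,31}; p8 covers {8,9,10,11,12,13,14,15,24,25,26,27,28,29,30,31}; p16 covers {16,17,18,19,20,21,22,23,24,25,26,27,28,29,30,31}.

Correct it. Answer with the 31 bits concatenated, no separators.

s1 (pos 1,3,5,7,9,11,13,15,17,19,21,23,25,27,29,31): 0⊕0⊕1⊕1⊕1⊕0⊕0⊕0⊕0⊕0⊕0⊕0⊕0⊕0⊕1⊕0 = 0
s2 (pos 2,3,6,7,10,11,14,15,18,19,22,23,26,27,30,31): 1⊕0⊕1⊕1⊕0⊕0⊕1⊕0⊕0⊕0⊕1⊕0⊕1⊕0⊕0⊕0 = 0
s4 (pos 4,5,6,7,12,13,14,15,20,21,22,23,28,29,30,31): 1⊕1⊕1⊕1⊕0⊕0⊕1⊕0⊕0⊕0⊕1⊕0⊕0⊕1⊕0⊕0 = 1
s8 (pos 8,9,10,11,12,13,14,15,24,25,26,27,28,29,30,31): 1⊕1⊕0⊕0⊕0⊕0⊕1⊕0⊕0⊕0⊕1⊕0⊕0⊕1⊕0⊕0 = 1
s16 (pos 16,17,18,19,20,21,22,23,24,25,26,27,28,29,30,31): 0⊕0⊕0⊕0⊕0⊕0⊕1⊕0⊕0⊕0⊕1⊕0⊕0⊕1⊕0⊕0 = 1
Syndrome s16…s1 = 11100 → error at position 28.
Flip position 28: 0101111110000100000001000100100 → 0101111110000100000001000101100

0101111110000100000001000101100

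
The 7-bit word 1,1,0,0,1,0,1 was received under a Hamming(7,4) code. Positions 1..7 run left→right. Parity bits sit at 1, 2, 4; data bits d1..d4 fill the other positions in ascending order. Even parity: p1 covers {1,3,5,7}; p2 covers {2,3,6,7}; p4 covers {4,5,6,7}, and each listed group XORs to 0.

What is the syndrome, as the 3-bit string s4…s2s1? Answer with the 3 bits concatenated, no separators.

001

s1 (pos 1,3,5,7): 1⊕0⊕1⊕1 = 1
s2 (pos 2,3,6,7): 1⊕0⊕0⊕1 = 0
s4 (pos 4,5,6,7): 0⊕1⊕0⊕1 = 0
Syndrome s4…s1 = 001 → error at position 1.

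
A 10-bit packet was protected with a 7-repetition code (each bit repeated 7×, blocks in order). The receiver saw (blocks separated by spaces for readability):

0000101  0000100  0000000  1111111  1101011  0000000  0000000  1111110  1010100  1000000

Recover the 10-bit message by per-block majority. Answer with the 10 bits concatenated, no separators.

Block 1 (0000101): 2 ones → 0
Block 2 (0000100): 1 one → 0
Block 3 (0000000): 0 ones → 0
Block 4 (1111111): 7 ones → 1
Block 5 (1101011): 5 ones → 1
Block 6 (0000000): 0 ones → 0
Block 7 (0000000): 0 ones → 0
Block 8 (1111110): 6 ones → 1
Block 9 (1010100): 3 ones → 0
Block 10 (1000000): 1 one → 0

0001100100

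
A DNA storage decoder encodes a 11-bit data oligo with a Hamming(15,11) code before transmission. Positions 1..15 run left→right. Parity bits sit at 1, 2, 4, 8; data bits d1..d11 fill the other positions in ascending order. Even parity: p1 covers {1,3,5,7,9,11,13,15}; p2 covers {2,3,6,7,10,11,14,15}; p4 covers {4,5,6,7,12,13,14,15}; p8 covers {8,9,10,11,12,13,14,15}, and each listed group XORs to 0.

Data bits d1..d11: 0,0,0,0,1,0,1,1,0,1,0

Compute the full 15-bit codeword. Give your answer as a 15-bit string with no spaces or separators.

000000001011010

Place data at non-parity positions: p1 p2 0 p4 0 0 0 p8 1 0 1 1 0 1 0
p1 (pos 1,3,5,7,9,11,13,15): XOR of data positions = 0⊕0⊕0⊕1⊕1⊕0⊕0 = 0
p2 (pos 2,3,6,7,10,11,14,15): XOR of data positions = 0⊕0⊕0⊕0⊕1⊕1⊕0 = 0
p4 (pos 4,5,6,7,12,13,14,15): XOR of data positions = 0⊕0⊕0⊕1⊕0⊕1⊕0 = 0
p8 (pos 8,9,10,11,12,13,14,15): XOR of data positions = 1⊕0⊕1⊕1⊕0⊕1⊕0 = 0
Codeword: 000000001011010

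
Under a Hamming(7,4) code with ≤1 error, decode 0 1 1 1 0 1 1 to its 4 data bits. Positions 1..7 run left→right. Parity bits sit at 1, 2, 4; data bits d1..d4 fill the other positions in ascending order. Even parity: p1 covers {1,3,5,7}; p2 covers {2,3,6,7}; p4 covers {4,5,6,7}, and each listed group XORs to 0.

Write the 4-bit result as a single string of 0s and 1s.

1011

s1 (pos 1,3,5,7): 0⊕1⊕0⊕1 = 0
s2 (pos 2,3,6,7): 1⊕1⊕1⊕1 = 0
s4 (pos 4,5,6,7): 1⊕0⊕1⊕1 = 1
Syndrome s4…s1 = 100 → error at position 4.
Flip position 4: 0111011 → 0110011
Read data bits from positions 3,5,6,7: 1011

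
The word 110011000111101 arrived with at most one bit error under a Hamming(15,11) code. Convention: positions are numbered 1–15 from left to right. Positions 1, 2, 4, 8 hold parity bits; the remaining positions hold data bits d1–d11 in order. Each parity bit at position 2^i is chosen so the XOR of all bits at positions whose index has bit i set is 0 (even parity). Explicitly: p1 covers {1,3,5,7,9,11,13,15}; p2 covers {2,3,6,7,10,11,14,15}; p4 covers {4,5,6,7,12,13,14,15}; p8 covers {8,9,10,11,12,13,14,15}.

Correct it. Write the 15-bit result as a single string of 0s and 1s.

s1 (pos 1,3,5,7,9,11,13,15): 1⊕0⊕1⊕0⊕0⊕1⊕1⊕1 = 1
s2 (pos 2,3,6,7,10,11,14,15): 1⊕0⊕1⊕0⊕1⊕1⊕0⊕1 = 1
s4 (pos 4,5,6,7,12,13,14,15): 0⊕1⊕1⊕0⊕1⊕1⊕0⊕1 = 1
s8 (pos 8,9,10,11,12,13,14,15): 0⊕0⊕1⊕1⊕1⊕1⊕0⊕1 = 1
Syndrome s8…s1 = 1111 → error at position 15.
Flip position 15: 110011000111101 → 110011000111100

110011000111100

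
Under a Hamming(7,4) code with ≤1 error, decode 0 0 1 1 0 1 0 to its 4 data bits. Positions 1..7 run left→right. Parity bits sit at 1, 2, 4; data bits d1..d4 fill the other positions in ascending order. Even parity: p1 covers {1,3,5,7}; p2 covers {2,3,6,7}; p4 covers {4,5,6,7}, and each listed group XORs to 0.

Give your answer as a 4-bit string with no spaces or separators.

s1 (pos 1,3,5,7): 0⊕1⊕0⊕0 = 1
s2 (pos 2,3,6,7): 0⊕1⊕1⊕0 = 0
s4 (pos 4,5,6,7): 1⊕0⊕1⊕0 = 0
Syndrome s4…s1 = 001 → error at position 1.
Flip position 1: 0011010 → 1011010
Read data bits from positions 3,5,6,7: 1010

1010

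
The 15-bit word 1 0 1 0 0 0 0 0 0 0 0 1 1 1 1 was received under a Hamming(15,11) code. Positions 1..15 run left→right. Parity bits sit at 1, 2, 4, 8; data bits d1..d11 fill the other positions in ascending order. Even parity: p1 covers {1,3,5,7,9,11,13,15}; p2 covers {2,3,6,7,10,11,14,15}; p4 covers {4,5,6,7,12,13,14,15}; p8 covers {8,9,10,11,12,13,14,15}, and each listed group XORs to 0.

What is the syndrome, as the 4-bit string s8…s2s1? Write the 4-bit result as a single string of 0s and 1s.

0010

s1 (pos 1,3,5,7,9,11,13,15): 1⊕1⊕0⊕0⊕0⊕0⊕1⊕1 = 0
s2 (pos 2,3,6,7,10,11,14,15): 0⊕1⊕0⊕0⊕0⊕0⊕1⊕1 = 1
s4 (pos 4,5,6,7,12,13,14,15): 0⊕0⊕0⊕0⊕1⊕1⊕1⊕1 = 0
s8 (pos 8,9,10,11,12,13,14,15): 0⊕0⊕0⊕0⊕1⊕1⊕1⊕1 = 0
Syndrome s8…s1 = 0010 → error at position 2.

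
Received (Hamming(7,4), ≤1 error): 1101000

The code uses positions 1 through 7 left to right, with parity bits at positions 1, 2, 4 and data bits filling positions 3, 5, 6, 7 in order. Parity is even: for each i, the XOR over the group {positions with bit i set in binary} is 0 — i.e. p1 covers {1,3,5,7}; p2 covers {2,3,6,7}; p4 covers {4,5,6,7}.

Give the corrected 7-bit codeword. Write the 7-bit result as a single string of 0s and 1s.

1101001

s1 (pos 1,3,5,7): 1⊕0⊕0⊕0 = 1
s2 (pos 2,3,6,7): 1⊕0⊕0⊕0 = 1
s4 (pos 4,5,6,7): 1⊕0⊕0⊕0 = 1
Syndrome s4…s1 = 111 → error at position 7.
Flip position 7: 1101000 → 1101001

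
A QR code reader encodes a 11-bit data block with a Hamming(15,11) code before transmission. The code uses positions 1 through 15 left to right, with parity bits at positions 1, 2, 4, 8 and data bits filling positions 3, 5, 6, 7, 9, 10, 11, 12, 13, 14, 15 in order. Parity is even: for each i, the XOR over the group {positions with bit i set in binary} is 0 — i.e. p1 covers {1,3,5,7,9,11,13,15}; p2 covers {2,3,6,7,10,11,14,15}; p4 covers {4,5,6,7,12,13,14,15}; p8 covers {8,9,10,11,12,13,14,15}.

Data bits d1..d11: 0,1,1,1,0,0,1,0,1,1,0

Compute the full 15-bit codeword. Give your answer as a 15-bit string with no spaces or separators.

000111110010110

Place data at non-parity positions: p1 p2 0 p4 1 1 1 p8 0 0 1 0 1 1 0
p1 (pos 1,3,5,7,9,11,13,15): XOR of data positions = 0⊕1⊕1⊕0⊕1⊕1⊕0 = 0
p2 (pos 2,3,6,7,10,11,14,15): XOR of data positions = 0⊕1⊕1⊕0⊕1⊕1⊕0 = 0
p4 (pos 4,5,6,7,12,13,14,15): XOR of data positions = 1⊕1⊕1⊕0⊕1⊕1⊕0 = 1
p8 (pos 8,9,10,11,12,13,14,15): XOR of data positions = 0⊕0⊕1⊕0⊕1⊕1⊕0 = 1
Codeword: 000111110010110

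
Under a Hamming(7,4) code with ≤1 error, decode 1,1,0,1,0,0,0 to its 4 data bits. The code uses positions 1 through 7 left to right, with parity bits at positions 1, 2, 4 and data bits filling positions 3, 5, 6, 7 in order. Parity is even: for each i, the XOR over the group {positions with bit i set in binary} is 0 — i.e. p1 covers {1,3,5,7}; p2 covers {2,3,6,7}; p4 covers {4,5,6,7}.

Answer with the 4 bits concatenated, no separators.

0001

s1 (pos 1,3,5,7): 1⊕0⊕0⊕0 = 1
s2 (pos 2,3,6,7): 1⊕0⊕0⊕0 = 1
s4 (pos 4,5,6,7): 1⊕0⊕0⊕0 = 1
Syndrome s4…s1 = 111 → error at position 7.
Flip position 7: 1101000 → 1101001
Read data bits from positions 3,5,6,7: 0001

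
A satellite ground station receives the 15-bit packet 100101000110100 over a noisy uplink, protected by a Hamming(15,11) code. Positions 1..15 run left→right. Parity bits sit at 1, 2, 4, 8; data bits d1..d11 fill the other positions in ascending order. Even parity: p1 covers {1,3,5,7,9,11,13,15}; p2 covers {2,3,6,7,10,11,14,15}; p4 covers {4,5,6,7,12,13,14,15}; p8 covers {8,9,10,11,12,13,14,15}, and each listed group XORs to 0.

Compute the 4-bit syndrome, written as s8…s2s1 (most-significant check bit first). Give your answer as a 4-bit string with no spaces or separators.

s1 (pos 1,3,5,7,9,11,13,15): 1⊕0⊕0⊕0⊕0⊕1⊕1⊕0 = 1
s2 (pos 2,3,6,7,10,11,14,15): 0⊕0⊕1⊕0⊕1⊕1⊕0⊕0 = 1
s4 (pos 4,5,6,7,12,13,14,15): 1⊕0⊕1⊕0⊕0⊕1⊕0⊕0 = 1
s8 (pos 8,9,10,11,12,13,14,15): 0⊕0⊕1⊕1⊕0⊕1⊕0⊕0 = 1
Syndrome s8…s1 = 1111 → error at position 15.

1111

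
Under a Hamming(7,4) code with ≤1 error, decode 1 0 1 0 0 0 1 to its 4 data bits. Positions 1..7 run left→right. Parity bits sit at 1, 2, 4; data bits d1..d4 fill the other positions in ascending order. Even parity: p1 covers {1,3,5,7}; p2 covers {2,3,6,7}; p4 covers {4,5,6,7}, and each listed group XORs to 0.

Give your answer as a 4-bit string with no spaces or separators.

1101

s1 (pos 1,3,5,7): 1⊕1⊕0⊕1 = 1
s2 (pos 2,3,6,7): 0⊕1⊕0⊕1 = 0
s4 (pos 4,5,6,7): 0⊕0⊕0⊕1 = 1
Syndrome s4…s1 = 101 → error at position 5.
Flip position 5: 1010001 → 1010101
Read data bits from positions 3,5,6,7: 1101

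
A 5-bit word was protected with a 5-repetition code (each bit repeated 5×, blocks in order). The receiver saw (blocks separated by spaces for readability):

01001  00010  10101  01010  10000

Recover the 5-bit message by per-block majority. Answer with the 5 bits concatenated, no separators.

00100

Block 1 (01001): 2 ones → 0
Block 2 (00010): 1 one → 0
Block 3 (10101): 3 ones → 1
Block 4 (01010): 2 ones → 0
Block 5 (10000): 1 one → 0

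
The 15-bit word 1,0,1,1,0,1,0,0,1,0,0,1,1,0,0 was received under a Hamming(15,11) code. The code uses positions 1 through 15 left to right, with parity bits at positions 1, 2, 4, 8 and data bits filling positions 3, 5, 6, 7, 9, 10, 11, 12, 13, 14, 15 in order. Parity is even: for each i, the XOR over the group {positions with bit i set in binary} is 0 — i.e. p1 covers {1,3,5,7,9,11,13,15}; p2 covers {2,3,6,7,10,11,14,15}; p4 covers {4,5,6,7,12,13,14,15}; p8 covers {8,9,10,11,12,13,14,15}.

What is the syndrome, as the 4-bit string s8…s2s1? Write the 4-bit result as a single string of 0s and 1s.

1000

s1 (pos 1,3,5,7,9,11,13,15): 1⊕1⊕0⊕0⊕1⊕0⊕1⊕0 = 0
s2 (pos 2,3,6,7,10,11,14,15): 0⊕1⊕1⊕0⊕0⊕0⊕0⊕0 = 0
s4 (pos 4,5,6,7,12,13,14,15): 1⊕0⊕1⊕0⊕1⊕1⊕0⊕0 = 0
s8 (pos 8,9,10,11,12,13,14,15): 0⊕1⊕0⊕0⊕1⊕1⊕0⊕0 = 1
Syndrome s8…s1 = 1000 → error at position 8.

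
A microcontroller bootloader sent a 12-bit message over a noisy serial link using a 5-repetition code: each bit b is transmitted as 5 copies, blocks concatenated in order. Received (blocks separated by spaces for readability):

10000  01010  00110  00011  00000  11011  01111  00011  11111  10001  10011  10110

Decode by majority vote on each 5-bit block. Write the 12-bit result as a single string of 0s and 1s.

000001101011

Block 1 (10000): 1 one → 0
Block 2 (01010): 2 ones → 0
Block 3 (00110): 2 ones → 0
Block 4 (00011): 2 ones → 0
Block 5 (00000): 0 ones → 0
Block 6 (11011): 4 ones → 1
Block 7 (01111): 4 ones → 1
Block 8 (00011): 2 ones → 0
Block 9 (11111): 5 ones → 1
Block 10 (10001): 2 ones → 0
Block 11 (10011): 3 ones → 1
Block 12 (10110): 3 ones → 1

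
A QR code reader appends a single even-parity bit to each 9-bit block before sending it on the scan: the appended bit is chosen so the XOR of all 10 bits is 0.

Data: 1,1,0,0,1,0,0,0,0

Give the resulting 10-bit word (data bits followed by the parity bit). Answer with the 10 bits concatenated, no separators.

1100100001

XOR of the 9 data bits: 1⊕1⊕0⊕0⊕1⊕0⊕0⊕0⊕0 = 1
Parity bit = 1 (so all 10 bits XOR to 0).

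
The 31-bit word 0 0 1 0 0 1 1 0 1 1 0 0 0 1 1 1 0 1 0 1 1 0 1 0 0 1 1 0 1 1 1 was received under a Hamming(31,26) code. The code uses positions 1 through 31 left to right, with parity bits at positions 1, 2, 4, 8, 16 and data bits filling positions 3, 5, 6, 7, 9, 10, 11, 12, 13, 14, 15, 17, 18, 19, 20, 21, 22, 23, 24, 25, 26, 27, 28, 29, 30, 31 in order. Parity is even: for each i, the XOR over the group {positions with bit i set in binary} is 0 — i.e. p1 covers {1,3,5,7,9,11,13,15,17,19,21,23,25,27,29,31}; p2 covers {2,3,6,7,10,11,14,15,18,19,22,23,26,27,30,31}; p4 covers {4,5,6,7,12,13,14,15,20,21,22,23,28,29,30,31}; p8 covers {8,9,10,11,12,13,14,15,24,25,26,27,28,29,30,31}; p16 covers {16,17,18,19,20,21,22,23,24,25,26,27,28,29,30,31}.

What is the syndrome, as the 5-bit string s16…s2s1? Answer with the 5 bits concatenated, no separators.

s1 (pos 1,3,5,7,9,11,13,15,17,19,21,23,25,27,29,31): 0⊕1⊕0⊕1⊕1⊕0⊕0⊕1⊕0⊕0⊕1⊕1⊕0⊕1⊕1⊕1 = 1
s2 (pos 2,3,6,7,10,11,14,15,18,19,22,23,26,27,30,31): 0⊕1⊕1⊕1⊕1⊕0⊕1⊕1⊕1⊕0⊕0⊕1⊕1⊕1⊕1⊕1 = 0
s4 (pos 4,5,6,7,12,13,14,15,20,21,22,23,28,29,30,31): 0⊕0⊕1⊕1⊕0⊕0⊕1⊕1⊕1⊕1⊕0⊕1⊕0⊕1⊕1⊕1 = 0
s8 (pos 8,9,10,11,12,13,14,15,24,25,26,27,28,29,30,31): 0⊕1⊕1⊕0⊕0⊕0⊕1⊕1⊕0⊕0⊕1⊕1⊕0⊕1⊕1⊕1 = 1
s16 (pos 16,17,18,19,20,21,22,23,24,25,26,27,28,29,30,31): 1⊕0⊕1⊕0⊕1⊕1⊕0⊕1⊕0⊕0⊕1⊕1⊕0⊕1⊕1⊕1 = 0
Syndrome s16…s1 = 01001 → error at position 9.

01001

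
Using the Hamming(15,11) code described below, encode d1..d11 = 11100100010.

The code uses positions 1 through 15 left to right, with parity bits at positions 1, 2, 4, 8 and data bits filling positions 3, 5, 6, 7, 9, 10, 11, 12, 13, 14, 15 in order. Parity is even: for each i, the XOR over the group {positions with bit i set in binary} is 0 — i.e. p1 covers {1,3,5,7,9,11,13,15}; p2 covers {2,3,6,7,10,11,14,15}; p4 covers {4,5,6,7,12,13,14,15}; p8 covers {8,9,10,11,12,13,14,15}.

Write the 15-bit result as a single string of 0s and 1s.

001111000100010

Place data at non-parity positions: p1 p2 1 p4 1 1 0 p8 0 1 0 0 0 1 0
p1 (pos 1,3,5,7,9,11,13,15): XOR of data positions = 1⊕1⊕0⊕0⊕0⊕0⊕0 = 0
p2 (pos 2,3,6,7,10,11,14,15): XOR of data positions = 1⊕1⊕0⊕1⊕0⊕1⊕0 = 0
p4 (pos 4,5,6,7,12,13,14,15): XOR of data positions = 1⊕1⊕0⊕0⊕0⊕1⊕0 = 1
p8 (pos 8,9,10,11,12,13,14,15): XOR of data positions = 0⊕1⊕0⊕0⊕0⊕1⊕0 = 0
Codeword: 001111000100010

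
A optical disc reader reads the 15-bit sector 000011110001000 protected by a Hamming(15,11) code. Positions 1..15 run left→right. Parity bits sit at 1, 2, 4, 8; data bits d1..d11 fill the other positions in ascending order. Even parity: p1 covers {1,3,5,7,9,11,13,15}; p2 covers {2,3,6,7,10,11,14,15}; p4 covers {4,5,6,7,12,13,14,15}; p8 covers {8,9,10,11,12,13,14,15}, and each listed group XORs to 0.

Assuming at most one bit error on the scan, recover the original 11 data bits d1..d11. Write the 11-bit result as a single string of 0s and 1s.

s1 (pos 1,3,5,7,9,11,13,15): 0⊕0⊕1⊕1⊕0⊕0⊕0⊕0 = 0
s2 (pos 2,3,6,7,10,11,14,15): 0⊕0⊕1⊕1⊕0⊕0⊕0⊕0 = 0
s4 (pos 4,5,6,7,12,13,14,15): 0⊕1⊕1⊕1⊕1⊕0⊕0⊕0 = 0
s8 (pos 8,9,10,11,12,13,14,15): 1⊕0⊕0⊕0⊕1⊕0⊕0⊕0 = 0
Syndrome s8…s1 = 0000 → no error.
Read data bits from positions 3,5,6,7,9,10,11,12,13,14,15: 01110001000

01110001000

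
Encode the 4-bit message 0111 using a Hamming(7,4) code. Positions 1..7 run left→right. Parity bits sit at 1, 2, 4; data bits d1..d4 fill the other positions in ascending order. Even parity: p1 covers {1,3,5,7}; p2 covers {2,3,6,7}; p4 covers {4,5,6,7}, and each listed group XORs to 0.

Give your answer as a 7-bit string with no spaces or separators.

0001111

Place data at non-parity positions: p1 p2 0 p4 1 1 1
p1 (pos 1,3,5,7): XOR of data positions = 0⊕1⊕1 = 0
p2 (pos 2,3,6,7): XOR of data positions = 0⊕1⊕1 = 0
p4 (pos 4,5,6,7): XOR of data positions = 1⊕1⊕1 = 1
Codeword: 0001111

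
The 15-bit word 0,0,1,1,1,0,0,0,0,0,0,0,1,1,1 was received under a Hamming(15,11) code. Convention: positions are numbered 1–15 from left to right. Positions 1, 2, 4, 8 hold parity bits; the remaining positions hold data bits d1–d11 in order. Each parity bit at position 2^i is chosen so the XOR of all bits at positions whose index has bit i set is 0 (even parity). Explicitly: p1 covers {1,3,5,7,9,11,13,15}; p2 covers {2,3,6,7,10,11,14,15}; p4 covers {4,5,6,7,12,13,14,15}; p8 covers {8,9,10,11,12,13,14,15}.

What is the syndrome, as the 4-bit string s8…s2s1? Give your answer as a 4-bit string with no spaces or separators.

s1 (pos 1,3,5,7,9,11,13,15): 0⊕1⊕1⊕0⊕0⊕0⊕1⊕1 = 0
s2 (pos 2,3,6,7,10,11,14,15): 0⊕1⊕0⊕0⊕0⊕0⊕1⊕1 = 1
s4 (pos 4,5,6,7,12,13,14,15): 1⊕1⊕0⊕0⊕0⊕1⊕1⊕1 = 1
s8 (pos 8,9,10,11,12,13,14,15): 0⊕0⊕0⊕0⊕0⊕1⊕1⊕1 = 1
Syndrome s8…s1 = 1110 → error at position 14.

1110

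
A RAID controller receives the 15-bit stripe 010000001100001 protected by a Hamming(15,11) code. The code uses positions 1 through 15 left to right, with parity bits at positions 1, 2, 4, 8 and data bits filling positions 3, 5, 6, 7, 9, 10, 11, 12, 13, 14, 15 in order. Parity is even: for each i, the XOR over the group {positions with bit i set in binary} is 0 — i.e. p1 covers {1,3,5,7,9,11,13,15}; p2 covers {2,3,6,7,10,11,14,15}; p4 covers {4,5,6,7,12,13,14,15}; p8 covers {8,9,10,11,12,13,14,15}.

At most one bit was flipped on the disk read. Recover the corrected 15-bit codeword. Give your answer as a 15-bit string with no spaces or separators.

010000001100011

s1 (pos 1,3,5,7,9,11,13,15): 0⊕0⊕0⊕0⊕1⊕0⊕0⊕1 = 0
s2 (pos 2,3,6,7,10,11,14,15): 1⊕0⊕0⊕0⊕1⊕0⊕0⊕1 = 1
s4 (pos 4,5,6,7,12,13,14,15): 0⊕0⊕0⊕0⊕0⊕0⊕0⊕1 = 1
s8 (pos 8,9,10,11,12,13,14,15): 0⊕1⊕1⊕0⊕0⊕0⊕0⊕1 = 1
Syndrome s8…s1 = 1110 → error at position 14.
Flip position 14: 010000001100001 → 010000001100011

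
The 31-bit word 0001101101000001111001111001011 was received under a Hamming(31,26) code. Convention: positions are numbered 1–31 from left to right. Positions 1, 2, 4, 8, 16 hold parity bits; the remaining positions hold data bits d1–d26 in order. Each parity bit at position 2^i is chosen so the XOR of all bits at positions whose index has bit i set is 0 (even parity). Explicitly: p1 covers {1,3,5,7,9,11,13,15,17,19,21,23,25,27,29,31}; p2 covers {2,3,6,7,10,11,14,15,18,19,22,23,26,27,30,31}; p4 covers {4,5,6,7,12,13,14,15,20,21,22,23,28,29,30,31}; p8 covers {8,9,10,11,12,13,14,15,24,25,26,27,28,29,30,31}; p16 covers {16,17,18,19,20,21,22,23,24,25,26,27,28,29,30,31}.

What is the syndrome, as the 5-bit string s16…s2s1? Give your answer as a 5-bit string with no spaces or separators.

s1 (pos 1,3,5,7,9,11,13,15,17,19,21,23,25,27,29,31): 0⊕0⊕1⊕1⊕0⊕0⊕0⊕0⊕1⊕1⊕0⊕1⊕1⊕0⊕0⊕1 = 1
s2 (pos 2,3,6,7,10,11,14,15,18,19,22,23,26,27,30,31): 0⊕0⊕0⊕1⊕1⊕0⊕0⊕0⊕1⊕1⊕1⊕1⊕0⊕0⊕1⊕1 = 0
s4 (pos 4,5,6,7,12,13,14,15,20,21,22,23,28,29,30,31): 1⊕1⊕0⊕1⊕0⊕0⊕0⊕0⊕0⊕0⊕1⊕1⊕1⊕0⊕1⊕1 = 0
s8 (pos 8,9,10,11,12,13,14,15,24,25,26,27,28,29,30,31): 1⊕0⊕1⊕0⊕0⊕0⊕0⊕0⊕1⊕1⊕0⊕0⊕1⊕0⊕1⊕1 = 1
s16 (pos 16,17,18,19,20,21,22,23,24,25,26,27,28,29,30,31): 1⊕1⊕1⊕1⊕0⊕0⊕1⊕1⊕1⊕1⊕0⊕0⊕1⊕0⊕1⊕1 = 1
Syndrome s16…s1 = 11001 → error at position 25.

11001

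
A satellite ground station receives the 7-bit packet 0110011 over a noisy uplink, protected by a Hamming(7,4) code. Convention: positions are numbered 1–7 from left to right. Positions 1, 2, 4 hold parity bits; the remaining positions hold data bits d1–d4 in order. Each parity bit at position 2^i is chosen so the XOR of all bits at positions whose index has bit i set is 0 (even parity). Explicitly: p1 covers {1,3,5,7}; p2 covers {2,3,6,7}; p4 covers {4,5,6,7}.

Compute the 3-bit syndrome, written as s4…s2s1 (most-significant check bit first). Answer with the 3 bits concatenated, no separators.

000

s1 (pos 1,3,5,7): 0⊕1⊕0⊕1 = 0
s2 (pos 2,3,6,7): 1⊕1⊕1⊕1 = 0
s4 (pos 4,5,6,7): 0⊕0⊕1⊕1 = 0
Syndrome s4…s1 = 000 → no error.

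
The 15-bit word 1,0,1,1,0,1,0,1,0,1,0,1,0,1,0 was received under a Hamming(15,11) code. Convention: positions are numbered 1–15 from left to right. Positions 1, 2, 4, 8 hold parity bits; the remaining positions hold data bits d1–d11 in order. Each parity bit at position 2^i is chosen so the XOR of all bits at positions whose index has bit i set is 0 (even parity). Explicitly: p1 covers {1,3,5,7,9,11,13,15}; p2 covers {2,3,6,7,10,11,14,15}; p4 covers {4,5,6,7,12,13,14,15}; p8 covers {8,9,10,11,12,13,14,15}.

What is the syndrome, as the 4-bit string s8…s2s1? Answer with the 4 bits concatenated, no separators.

s1 (pos 1,3,5,7,9,11,13,15): 1⊕1⊕0⊕0⊕0⊕0⊕0⊕0 = 0
s2 (pos 2,3,6,7,10,11,14,15): 0⊕1⊕1⊕0⊕1⊕0⊕1⊕0 = 0
s4 (pos 4,5,6,7,12,13,14,15): 1⊕0⊕1⊕0⊕1⊕0⊕1⊕0 = 0
s8 (pos 8,9,10,11,12,13,14,15): 1⊕0⊕1⊕0⊕1⊕0⊕1⊕0 = 0
Syndrome s8…s1 = 0000 → no error.

0000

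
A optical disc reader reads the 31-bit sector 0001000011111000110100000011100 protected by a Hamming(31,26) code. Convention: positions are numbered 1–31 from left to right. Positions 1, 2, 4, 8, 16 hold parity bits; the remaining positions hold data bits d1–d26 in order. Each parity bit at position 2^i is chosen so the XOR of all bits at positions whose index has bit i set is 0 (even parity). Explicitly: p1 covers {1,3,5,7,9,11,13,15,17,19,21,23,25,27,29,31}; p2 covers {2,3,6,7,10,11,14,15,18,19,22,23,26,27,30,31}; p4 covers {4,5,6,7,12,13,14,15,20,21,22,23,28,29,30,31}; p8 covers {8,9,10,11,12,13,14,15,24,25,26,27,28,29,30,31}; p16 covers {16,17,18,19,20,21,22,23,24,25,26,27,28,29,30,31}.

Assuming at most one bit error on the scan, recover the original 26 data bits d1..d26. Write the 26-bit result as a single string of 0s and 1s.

00001111100110100000011100

s1 (pos 1,3,5,7,9,11,13,15,17,19,21,23,25,27,29,31): 0⊕0⊕0⊕0⊕1⊕1⊕1⊕0⊕1⊕0⊕0⊕0⊕0⊕1⊕1⊕0 = 0
s2 (pos 2,3,6,7,10,11,14,15,18,19,22,23,26,27,30,31): 0⊕0⊕0⊕0⊕1⊕1⊕0⊕0⊕1⊕0⊕0⊕0⊕0⊕1⊕0⊕0 = 0
s4 (pos 4,5,6,7,12,13,14,15,20,21,22,23,28,29,30,31): 1⊕0⊕0⊕0⊕1⊕1⊕0⊕0⊕1⊕0⊕0⊕0⊕1⊕1⊕0⊕0 = 0
s8 (pos 8,9,10,11,12,13,14,15,24,25,26,27,28,29,30,31): 0⊕1⊕1⊕1⊕1⊕1⊕0⊕0⊕0⊕0⊕0⊕1⊕1⊕1⊕0⊕0 = 0
s16 (pos 16,17,18,19,20,21,22,23,24,25,26,27,28,29,30,31): 0⊕1⊕1⊕0⊕1⊕0⊕0⊕0⊕0⊕0⊕0⊕1⊕1⊕1⊕0⊕0 = 0
Syndrome s16…s1 = 00000 → no error.
Read data bits from positions 3,5,6,7,9,10,11,12,13,14,15,17,18,19,20,21,22,23,24,25,26,27,28,29,30,31: 00001111100110100000011100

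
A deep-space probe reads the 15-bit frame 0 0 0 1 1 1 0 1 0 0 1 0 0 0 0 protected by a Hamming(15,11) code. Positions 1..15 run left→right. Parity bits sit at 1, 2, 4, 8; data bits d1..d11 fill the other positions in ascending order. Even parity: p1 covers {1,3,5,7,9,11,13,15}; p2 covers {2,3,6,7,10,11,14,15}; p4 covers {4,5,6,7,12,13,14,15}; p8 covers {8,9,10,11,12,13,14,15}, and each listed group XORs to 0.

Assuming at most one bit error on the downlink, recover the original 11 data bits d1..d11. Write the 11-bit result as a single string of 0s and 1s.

01100010000

s1 (pos 1,3,5,7,9,11,13,15): 0⊕0⊕1⊕0⊕0⊕1⊕0⊕0 = 0
s2 (pos 2,3,6,7,10,11,14,15): 0⊕0⊕1⊕0⊕0⊕1⊕0⊕0 = 0
s4 (pos 4,5,6,7,12,13,14,15): 1⊕1⊕1⊕0⊕0⊕0⊕0⊕0 = 1
s8 (pos 8,9,10,11,12,13,14,15): 1⊕0⊕0⊕1⊕0⊕0⊕0⊕0 = 0
Syndrome s8…s1 = 0100 → error at position 4.
Flip position 4: 000111010010000 → 000011010010000
Read data bits from positions 3,5,6,7,9,10,11,12,13,14,15: 01100010000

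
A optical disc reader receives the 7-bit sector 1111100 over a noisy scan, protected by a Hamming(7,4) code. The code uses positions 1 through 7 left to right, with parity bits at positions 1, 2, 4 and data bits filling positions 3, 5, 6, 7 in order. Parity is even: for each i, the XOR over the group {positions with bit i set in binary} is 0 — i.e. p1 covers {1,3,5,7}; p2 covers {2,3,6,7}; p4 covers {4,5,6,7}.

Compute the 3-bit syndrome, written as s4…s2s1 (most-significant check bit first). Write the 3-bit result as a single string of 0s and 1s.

s1 (pos 1,3,5,7): 1⊕1⊕1⊕0 = 1
s2 (pos 2,3,6,7): 1⊕1⊕0⊕0 = 0
s4 (pos 4,5,6,7): 1⊕1⊕0⊕0 = 0
Syndrome s4…s1 = 001 → error at position 1.

001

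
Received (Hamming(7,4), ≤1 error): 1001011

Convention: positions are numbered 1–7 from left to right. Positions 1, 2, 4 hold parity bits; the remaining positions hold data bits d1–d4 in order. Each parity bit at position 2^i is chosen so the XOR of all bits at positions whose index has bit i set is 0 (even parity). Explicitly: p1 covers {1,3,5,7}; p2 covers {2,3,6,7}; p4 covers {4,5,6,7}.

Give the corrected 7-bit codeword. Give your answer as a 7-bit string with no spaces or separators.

1000011

s1 (pos 1,3,5,7): 1⊕0⊕0⊕1 = 0
s2 (pos 2,3,6,7): 0⊕0⊕1⊕1 = 0
s4 (pos 4,5,6,7): 1⊕0⊕1⊕1 = 1
Syndrome s4…s1 = 100 → error at position 4.
Flip position 4: 1001011 → 1000011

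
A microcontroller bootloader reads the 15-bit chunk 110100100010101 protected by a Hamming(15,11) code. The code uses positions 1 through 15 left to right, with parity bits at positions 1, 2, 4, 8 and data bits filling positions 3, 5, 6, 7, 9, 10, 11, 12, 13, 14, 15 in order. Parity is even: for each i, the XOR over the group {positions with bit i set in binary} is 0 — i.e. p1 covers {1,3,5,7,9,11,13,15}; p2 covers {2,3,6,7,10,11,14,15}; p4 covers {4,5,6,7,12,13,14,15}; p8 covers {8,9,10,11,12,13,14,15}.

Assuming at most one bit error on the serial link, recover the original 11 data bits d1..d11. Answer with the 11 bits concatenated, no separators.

s1 (pos 1,3,5,7,9,11,13,15): 1⊕0⊕0⊕1⊕0⊕1⊕1⊕1 = 1
s2 (pos 2,3,6,7,10,11,14,15): 1⊕0⊕0⊕1⊕0⊕1⊕0⊕1 = 0
s4 (pos 4,5,6,7,12,13,14,15): 1⊕0⊕0⊕1⊕0⊕1⊕0⊕1 = 0
s8 (pos 8,9,10,11,12,13,14,15): 0⊕0⊕0⊕1⊕0⊕1⊕0⊕1 = 1
Syndrome s8…s1 = 1001 → error at position 9.
Flip position 9: 110100100010101 → 110100101010101
Read data bits from positions 3,5,6,7,9,10,11,12,13,14,15: 00011010101

00011010101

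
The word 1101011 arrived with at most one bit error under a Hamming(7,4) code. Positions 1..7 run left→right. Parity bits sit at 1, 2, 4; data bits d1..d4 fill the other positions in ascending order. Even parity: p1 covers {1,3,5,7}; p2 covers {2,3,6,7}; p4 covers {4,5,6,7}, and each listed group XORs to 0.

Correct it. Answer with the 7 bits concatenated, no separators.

1101001

s1 (pos 1,3,5,7): 1⊕0⊕0⊕1 = 0
s2 (pos 2,3,6,7): 1⊕0⊕1⊕1 = 1
s4 (pos 4,5,6,7): 1⊕0⊕1⊕1 = 1
Syndrome s4…s1 = 110 → error at position 6.
Flip position 6: 1101011 → 1101001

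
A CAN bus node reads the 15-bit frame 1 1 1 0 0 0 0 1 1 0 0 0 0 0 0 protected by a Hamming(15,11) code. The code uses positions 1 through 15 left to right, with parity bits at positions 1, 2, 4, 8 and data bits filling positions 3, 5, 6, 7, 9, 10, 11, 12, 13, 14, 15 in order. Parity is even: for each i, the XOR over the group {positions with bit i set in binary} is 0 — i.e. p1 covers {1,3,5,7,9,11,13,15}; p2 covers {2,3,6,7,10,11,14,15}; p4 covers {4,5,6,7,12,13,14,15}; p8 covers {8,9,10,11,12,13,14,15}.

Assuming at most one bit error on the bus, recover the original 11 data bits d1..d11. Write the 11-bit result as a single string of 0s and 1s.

s1 (pos 1,3,5,7,9,11,13,15): 1⊕1⊕0⊕0⊕1⊕0⊕0⊕0 = 1
s2 (pos 2,3,6,7,10,11,14,15): 1⊕1⊕0⊕0⊕0⊕0⊕0⊕0 = 0
s4 (pos 4,5,6,7,12,13,14,15): 0⊕0⊕0⊕0⊕0⊕0⊕0⊕0 = 0
s8 (pos 8,9,10,11,12,13,14,15): 1⊕1⊕0⊕0⊕0⊕0⊕0⊕0 = 0
Syndrome s8…s1 = 0001 → error at position 1.
Flip position 1: 111000011000000 → 011000011000000
Read data bits from positions 3,5,6,7,9,10,11,12,13,14,15: 10001000000

10001000000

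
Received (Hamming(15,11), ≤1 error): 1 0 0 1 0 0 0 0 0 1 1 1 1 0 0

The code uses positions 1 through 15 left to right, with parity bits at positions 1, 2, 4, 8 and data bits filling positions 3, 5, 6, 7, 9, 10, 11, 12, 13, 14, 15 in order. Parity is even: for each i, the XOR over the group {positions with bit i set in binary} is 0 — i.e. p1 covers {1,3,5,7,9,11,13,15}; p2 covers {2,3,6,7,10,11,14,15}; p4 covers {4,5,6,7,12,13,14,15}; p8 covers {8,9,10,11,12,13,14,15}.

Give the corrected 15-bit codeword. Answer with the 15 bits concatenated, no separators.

s1 (pos 1,3,5,7,9,11,13,15): 1⊕0⊕0⊕0⊕0⊕1⊕1⊕0 = 1
s2 (pos 2,3,6,7,10,11,14,15): 0⊕0⊕0⊕0⊕1⊕1⊕0⊕0 = 0
s4 (pos 4,5,6,7,12,13,14,15): 1⊕0⊕0⊕0⊕1⊕1⊕0⊕0 = 1
s8 (pos 8,9,10,11,12,13,14,15): 0⊕0⊕1⊕1⊕1⊕1⊕0⊕0 = 0
Syndrome s8…s1 = 0101 → error at position 5.
Flip position 5: 100100000111100 → 100110000111100

100110000111100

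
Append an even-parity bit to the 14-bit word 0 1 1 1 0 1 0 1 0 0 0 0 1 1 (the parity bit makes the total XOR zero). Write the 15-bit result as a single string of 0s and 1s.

011101010000111

XOR of the 14 data bits: 0⊕1⊕1⊕1⊕0⊕1⊕0⊕1⊕0⊕0⊕0⊕0⊕1⊕1 = 1
Parity bit = 1 (so all 15 bits XOR to 0).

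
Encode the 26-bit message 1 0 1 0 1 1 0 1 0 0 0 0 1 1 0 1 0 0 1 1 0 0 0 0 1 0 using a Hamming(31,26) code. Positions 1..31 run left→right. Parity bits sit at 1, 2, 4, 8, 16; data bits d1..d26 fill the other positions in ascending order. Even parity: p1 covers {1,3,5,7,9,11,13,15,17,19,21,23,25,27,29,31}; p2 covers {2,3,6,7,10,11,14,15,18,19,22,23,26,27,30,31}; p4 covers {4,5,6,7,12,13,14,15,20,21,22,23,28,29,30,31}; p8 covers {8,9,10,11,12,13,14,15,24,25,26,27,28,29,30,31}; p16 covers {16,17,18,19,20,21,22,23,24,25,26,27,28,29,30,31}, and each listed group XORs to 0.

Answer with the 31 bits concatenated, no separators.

Place data at non-parity positions: p1 p2 1 p4 0 1 0 p8 1 1 0 1 0 0 0 p16 0 1 1 0 1 0 0 1 1 0 0 0 0 1 0
p1 (pos 1,3,5,7,9,11,13,15,17,19,21,23,25,27,29,31): XOR of data positions = 1⊕0⊕0⊕1⊕0⊕0⊕0⊕0⊕1⊕1⊕0⊕1⊕0⊕0⊕0 = 1
p2 (pos 2,3,6,7,10,11,14,15,18,19,22,23,26,27,30,31): XOR of data positions = 1⊕1⊕0⊕1⊕0⊕0⊕0⊕1⊕1⊕0⊕0⊕0⊕0⊕1⊕0 = 0
p4 (pos 4,5,6,7,12,13,14,15,20,21,22,23,28,29,30,31): XOR of data positions = 0⊕1⊕0⊕1⊕0⊕0⊕0⊕0⊕1⊕0⊕0⊕0⊕0⊕1⊕0 = 0
p8 (pos 8,9,10,11,12,13,14,15,24,25,26,27,28,29,30,31): XOR of data positions = 1⊕1⊕0⊕1⊕0⊕0⊕0⊕1⊕1⊕0⊕0⊕0⊕0⊕1⊕0 = 0
p16 (pos 16,17,18,19,20,21,22,23,24,25,26,27,28,29,30,31): XOR of data positions = 0⊕1⊕1⊕0⊕1⊕0⊕0⊕1⊕1⊕0⊕0⊕0⊕0⊕1⊕0 = 0
Codeword: 1010010011010000011010011000010

1010010011010000011010011000010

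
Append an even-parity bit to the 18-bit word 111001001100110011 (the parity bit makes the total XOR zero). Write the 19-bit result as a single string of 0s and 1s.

XOR of the 18 data bits: 1⊕1⊕1⊕0⊕0⊕1⊕0⊕0⊕1⊕1⊕0⊕0⊕1⊕1⊕0⊕0⊕1⊕1 = 0
Parity bit = 0 (so all 19 bits XOR to 0).

1110010011001100110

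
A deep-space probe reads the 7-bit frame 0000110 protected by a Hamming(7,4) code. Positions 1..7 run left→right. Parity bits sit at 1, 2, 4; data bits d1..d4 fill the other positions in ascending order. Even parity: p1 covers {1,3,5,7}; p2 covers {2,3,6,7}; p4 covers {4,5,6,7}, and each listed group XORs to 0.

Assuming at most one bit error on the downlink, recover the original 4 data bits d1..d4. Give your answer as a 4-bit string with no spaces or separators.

s1 (pos 1,3,5,7): 0⊕0⊕1⊕0 = 1
s2 (pos 2,3,6,7): 0⊕0⊕1⊕0 = 1
s4 (pos 4,5,6,7): 0⊕1⊕1⊕0 = 0
Syndrome s4…s1 = 011 → error at position 3.
Flip position 3: 0000110 → 0010110
Read data bits from positions 3,5,6,7: 1110

1110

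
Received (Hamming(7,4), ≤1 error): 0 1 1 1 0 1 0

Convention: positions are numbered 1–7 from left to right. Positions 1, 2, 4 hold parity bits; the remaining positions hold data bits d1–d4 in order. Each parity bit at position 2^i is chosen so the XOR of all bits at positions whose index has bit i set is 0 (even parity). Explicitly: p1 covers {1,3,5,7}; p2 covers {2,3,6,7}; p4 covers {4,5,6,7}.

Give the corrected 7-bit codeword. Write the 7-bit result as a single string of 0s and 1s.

s1 (pos 1,3,5,7): 0⊕1⊕0⊕0 = 1
s2 (pos 2,3,6,7): 1⊕1⊕1⊕0 = 1
s4 (pos 4,5,6,7): 1⊕0⊕1⊕0 = 0
Syndrome s4…s1 = 011 → error at position 3.
Flip position 3: 0111010 → 0101010

0101010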